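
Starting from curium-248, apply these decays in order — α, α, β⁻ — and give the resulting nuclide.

Start: (A, Z) = (248, 96).
After α: (244, 94).
After α: (240, 92).
After β⁻: (240, 93).
Z = 93 is neptunium.

Np-240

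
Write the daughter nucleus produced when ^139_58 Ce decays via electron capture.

Electron capture: mass number changes by +0, atomic number by -1.
A: 139 = 139; Z: 58 − 1 = 57.
Z = 57 is lanthanum, so the daughter is ^139_57 La.

La-139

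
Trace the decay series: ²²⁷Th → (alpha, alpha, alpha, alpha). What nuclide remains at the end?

Pb-211

Start: (A, Z) = (227, 90).
After α: (223, 88).
After α: (219, 86).
After α: (215, 84).
After α: (211, 82).
Z = 82 is lead.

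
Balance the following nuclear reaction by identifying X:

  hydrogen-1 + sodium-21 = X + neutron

Conserve mass number: 1 + 21 = A + 1, so A = 21.
Conserve atomic number: 1 + 11 = Z + 0, so Z = 12.
Z = 12 is magnesium, so the species is magnesium-21.

Mg-21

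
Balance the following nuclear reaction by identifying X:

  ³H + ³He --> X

Conserve mass number: 3 + 3 = A, so A = 6.
Conserve atomic number: 1 + 2 = Z, so Z = 3.
Z = 3 is lithium, so the species is ⁶Li.

Li-6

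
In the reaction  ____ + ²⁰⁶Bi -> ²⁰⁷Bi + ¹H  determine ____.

deuteron

Conserve mass number: A + 206 = 207 + 1, so A = 2.
Conserve atomic number: Z + 83 = 83 + 1, so Z = 1.
A = 2 and Z = 1 is ²H — a deuteron.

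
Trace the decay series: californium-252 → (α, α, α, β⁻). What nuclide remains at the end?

Start: (A, Z) = (252, 98).
After α: (248, 96).
After α: (244, 94).
After α: (240, 92).
After β⁻: (240, 93).
Z = 93 is neptunium.

Np-240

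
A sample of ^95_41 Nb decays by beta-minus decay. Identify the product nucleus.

Mo-95

Beta-minus decay: mass number changes by +0, atomic number by +1.
A: 95 = 95; Z: 41 + 1 = 42.
Z = 42 is molybdenum, so the daughter is ^95_42 Mo.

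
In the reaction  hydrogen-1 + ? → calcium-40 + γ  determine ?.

K-39

Conserve mass number: 1 + A = 40 + 0, so A = 39.
Conserve atomic number: 1 + Z = 20 + 0, so Z = 19.
Z = 19 is potassium, so the species is potassium-39.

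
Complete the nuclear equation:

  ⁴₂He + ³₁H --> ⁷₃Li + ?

Conserve mass number: 4 + 3 = 7 + A, so A = 0.
Conserve atomic number: 2 + 1 = 3 + Z, so Z = 0.
A = 0 and Z = 0 is ⁰₀γ — a gamma ray.

gamma ray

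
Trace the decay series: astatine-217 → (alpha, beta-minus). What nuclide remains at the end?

Po-213

Start: (A, Z) = (217, 85).
After α: (213, 83).
After β⁻: (213, 84).
Z = 84 is polonium.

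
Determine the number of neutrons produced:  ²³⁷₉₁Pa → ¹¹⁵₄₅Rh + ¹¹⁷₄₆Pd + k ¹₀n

5

Conserve mass number: 237 = 115 + 117 + k, so k = 237 − 232 = 5.
Check atomic number: 91 = 45 + 46 + 0 = 91. ✓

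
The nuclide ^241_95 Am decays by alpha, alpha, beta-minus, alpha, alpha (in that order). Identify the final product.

Ra-225

Start: (A, Z) = (241, 95).
After α: (237, 93).
After α: (233, 91).
After β⁻: (233, 92).
After α: (229, 90).
After α: (225, 88).
Z = 88 is radium.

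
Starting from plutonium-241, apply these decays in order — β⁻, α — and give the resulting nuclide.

Np-237

Start: (A, Z) = (241, 94).
After β⁻: (241, 95).
After α: (237, 93).
Z = 93 is neptunium.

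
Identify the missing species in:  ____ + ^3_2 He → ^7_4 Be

alpha particle

Conserve mass number: A + 3 = 7, so A = 4.
Conserve atomic number: Z + 2 = 4, so Z = 2.
A = 4 and Z = 2 is ^4_2 He — an alpha particle.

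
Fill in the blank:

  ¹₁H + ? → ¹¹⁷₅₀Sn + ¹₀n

Conserve mass number: 1 + A = 117 + 1, so A = 117.
Conserve atomic number: 1 + Z = 50 + 0, so Z = 49.
Z = 49 is indium, so the species is ¹¹⁷₄₉In.

In-117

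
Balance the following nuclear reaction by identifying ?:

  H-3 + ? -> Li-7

Conserve mass number: 3 + A = 7, so A = 4.
Conserve atomic number: 1 + Z = 3, so Z = 2.
A = 4 and Z = 2 is He-4 — an alpha particle.

alpha particle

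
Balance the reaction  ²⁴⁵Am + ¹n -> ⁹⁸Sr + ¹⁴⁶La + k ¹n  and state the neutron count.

Conserve mass number: 246 = 98 + 146 + k, so k = 246 − 244 = 2.
Check atomic number: 95 = 38 + 57 + 0 = 95. ✓

2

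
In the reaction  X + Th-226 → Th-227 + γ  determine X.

Conserve mass number: A + 226 = 227 + 0, so A = 1.
Conserve atomic number: Z + 90 = 90 + 0, so Z = 0.
A = 1 and Z = 0 is n — a neutron.

neutron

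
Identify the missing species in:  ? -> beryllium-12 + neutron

Conserve mass number: A = 12 + 1, so A = 13.
Conserve atomic number: Z = 4 + 0, so Z = 4.
Z = 4 is beryllium, so the species is beryllium-13.

Be-13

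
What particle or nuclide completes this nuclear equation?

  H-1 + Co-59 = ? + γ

Ni-60

Conserve mass number: 1 + 59 = A + 0, so A = 60.
Conserve atomic number: 1 + 27 = Z + 0, so Z = 28.
Z = 28 is nickel, so the species is Ni-60.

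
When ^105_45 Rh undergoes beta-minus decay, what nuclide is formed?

Beta-minus decay: mass number changes by +0, atomic number by +1.
A: 105 = 105; Z: 45 + 1 = 46.
Z = 46 is palladium, so the daughter is ^105_46 Pd.

Pd-105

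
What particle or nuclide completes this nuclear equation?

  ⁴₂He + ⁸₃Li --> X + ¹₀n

Conserve mass number: 4 + 8 = A + 1, so A = 11.
Conserve atomic number: 2 + 3 = Z + 0, so Z = 5.
Z = 5 is boron, so the species is ¹¹₅B.

B-11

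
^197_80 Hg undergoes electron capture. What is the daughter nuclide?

Au-197

Electron capture: mass number changes by +0, atomic number by -1.
A: 197 = 197; Z: 80 − 1 = 79.
Z = 79 is gold, so the daughter is ^197_79 Au.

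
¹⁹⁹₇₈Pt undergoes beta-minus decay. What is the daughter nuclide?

Beta-minus decay: mass number changes by +0, atomic number by +1.
A: 199 = 199; Z: 78 + 1 = 79.
Z = 79 is gold, so the daughter is ¹⁹⁹₇₉Au.

Au-199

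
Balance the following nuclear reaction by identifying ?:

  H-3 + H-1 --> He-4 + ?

gamma ray

Conserve mass number: 3 + 1 = 4 + A, so A = 0.
Conserve atomic number: 1 + 1 = 2 + Z, so Z = 0.
A = 0 and Z = 0 is γ — a gamma ray.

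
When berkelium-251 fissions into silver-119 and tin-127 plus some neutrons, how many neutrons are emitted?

5

Conserve mass number: 251 = 119 + 127 + k, so k = 251 − 246 = 5.
Check atomic number: 97 = 47 + 50 + 0 = 97. ✓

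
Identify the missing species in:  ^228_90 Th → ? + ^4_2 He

Conserve mass number: 228 = A + 4, so A = 224.
Conserve atomic number: 90 = Z + 2, so Z = 88.
Z = 88 is radium, so the species is ^224_88 Ra.

Ra-224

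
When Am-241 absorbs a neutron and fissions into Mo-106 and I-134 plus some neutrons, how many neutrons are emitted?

2

Conserve mass number: 242 = 106 + 134 + k, so k = 242 − 240 = 2.
Check atomic number: 95 = 42 + 53 + 0 = 95. ✓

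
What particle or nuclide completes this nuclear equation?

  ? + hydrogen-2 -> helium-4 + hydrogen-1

He-3

Conserve mass number: A + 2 = 4 + 1, so A = 3.
Conserve atomic number: Z + 1 = 2 + 1, so Z = 2.
Z = 2 is helium, so the species is helium-3.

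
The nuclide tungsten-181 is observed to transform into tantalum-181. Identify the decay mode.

ΔA = 181 − 181 = 0; ΔZ = 73 − 74 = -1.
A is unchanged and Z drops by 1 — a proton has become a neutron (β⁺ emission or electron capture).

beta-plus decay or electron capture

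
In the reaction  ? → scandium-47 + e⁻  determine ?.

Conserve mass number: A = 47 + 0, so A = 47.
Conserve atomic number: Z = 21 − 1, so Z = 20.
Z = 20 is calcium, so the species is calcium-47.

Ca-47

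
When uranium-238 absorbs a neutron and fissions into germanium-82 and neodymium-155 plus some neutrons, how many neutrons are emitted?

Conserve mass number: 239 = 82 + 155 + k, so k = 239 − 237 = 2.
Check atomic number: 92 = 32 + 60 + 0 = 92. ✓

2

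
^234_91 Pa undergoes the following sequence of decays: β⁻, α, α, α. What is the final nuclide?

Start: (A, Z) = (234, 91).
After β⁻: (234, 92).
After α: (230, 90).
After α: (226, 88).
After α: (222, 86).
Z = 86 is radon.

Rn-222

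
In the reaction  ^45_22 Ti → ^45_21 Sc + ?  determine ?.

Conserve mass number: 45 = 45 + A, so A = 0.
Conserve atomic number: 22 = 21 + Z, so Z = 1.
A = 0 and Z = 1 is ^0_1 e — a positron.

positron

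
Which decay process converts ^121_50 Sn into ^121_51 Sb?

beta-minus decay

ΔA = 121 − 121 = 0; ΔZ = 51 − 50 = +1.
A is unchanged and Z rises by 1 — a neutron has become a proton (β⁻ decay).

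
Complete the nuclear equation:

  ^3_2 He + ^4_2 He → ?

Be-7

Conserve mass number: 3 + 4 = A, so A = 7.
Conserve atomic number: 2 + 2 = Z, so Z = 4.
Z = 4 is beryllium, so the species is ^7_4 Be.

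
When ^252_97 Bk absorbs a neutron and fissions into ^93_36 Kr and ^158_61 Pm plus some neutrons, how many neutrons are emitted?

2

Conserve mass number: 253 = 93 + 158 + k, so k = 253 − 251 = 2.
Check atomic number: 97 = 36 + 61 + 0 = 97. ✓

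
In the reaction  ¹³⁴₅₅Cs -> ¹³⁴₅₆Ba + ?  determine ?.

Conserve mass number: 134 = 134 + A, so A = 0.
Conserve atomic number: 55 = 56 + Z, so Z = -1.
A = 0 and Z = -1 is ⁰₋₁e — a beta-minus particle.

beta-minus particle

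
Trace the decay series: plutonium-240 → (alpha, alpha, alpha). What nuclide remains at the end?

Ra-228

Start: (A, Z) = (240, 94).
After α: (236, 92).
After α: (232, 90).
After α: (228, 88).
Z = 88 is radium.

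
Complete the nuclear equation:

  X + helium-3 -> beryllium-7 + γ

alpha particle

Conserve mass number: A + 3 = 7 + 0, so A = 4.
Conserve atomic number: Z + 2 = 4 + 0, so Z = 2.
A = 4 and Z = 2 is helium-4 — an alpha particle.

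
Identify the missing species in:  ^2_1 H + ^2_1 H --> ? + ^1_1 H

H-3

Conserve mass number: 2 + 2 = A + 1, so A = 3.
Conserve atomic number: 1 + 1 = Z + 1, so Z = 1.
A = 3 and Z = 1 is ^3_1 H — a triton.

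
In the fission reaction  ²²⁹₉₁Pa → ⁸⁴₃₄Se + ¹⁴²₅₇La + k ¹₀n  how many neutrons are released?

3

Conserve mass number: 229 = 84 + 142 + k, so k = 229 − 226 = 3.
Check atomic number: 91 = 34 + 57 + 0 = 91. ✓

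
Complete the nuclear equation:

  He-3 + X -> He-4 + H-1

Conserve mass number: 3 + A = 4 + 1, so A = 2.
Conserve atomic number: 2 + Z = 2 + 1, so Z = 1.
A = 2 and Z = 1 is H-2 — a deuteron.

deuteron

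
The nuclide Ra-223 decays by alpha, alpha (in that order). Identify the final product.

Start: (A, Z) = (223, 88).
After α: (219, 86).
After α: (215, 84).
Z = 84 is polonium.

Po-215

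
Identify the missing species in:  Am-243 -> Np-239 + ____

Conserve mass number: 243 = 239 + A, so A = 4.
Conserve atomic number: 95 = 93 + Z, so Z = 2.
A = 4 and Z = 2 is He-4 — an alpha particle.

alpha particle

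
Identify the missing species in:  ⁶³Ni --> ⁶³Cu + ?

beta-minus particle

Conserve mass number: 63 = 63 + A, so A = 0.
Conserve atomic number: 28 = 29 + Z, so Z = -1.
A = 0 and Z = -1 is e⁻ — a beta-minus particle.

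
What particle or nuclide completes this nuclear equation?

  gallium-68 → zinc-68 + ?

Conserve mass number: 68 = 68 + A, so A = 0.
Conserve atomic number: 31 = 30 + Z, so Z = 1.
A = 0 and Z = 1 is e⁺ — a positron.

positron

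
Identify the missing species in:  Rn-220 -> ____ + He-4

Conserve mass number: 220 = A + 4, so A = 216.
Conserve atomic number: 86 = Z + 2, so Z = 84.
Z = 84 is polonium, so the species is Po-216.

Po-216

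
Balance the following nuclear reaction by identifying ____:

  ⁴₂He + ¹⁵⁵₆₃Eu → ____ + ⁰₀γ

Tb-159

Conserve mass number: 4 + 155 = A + 0, so A = 159.
Conserve atomic number: 2 + 63 = Z + 0, so Z = 65.
Z = 65 is terbium, so the species is ¹⁵⁹₆₅Tb.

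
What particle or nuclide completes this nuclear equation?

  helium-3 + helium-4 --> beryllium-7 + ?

Conserve mass number: 3 + 4 = 7 + A, so A = 0.
Conserve atomic number: 2 + 2 = 4 + Z, so Z = 0.
A = 0 and Z = 0 is γ — a gamma ray.

gamma ray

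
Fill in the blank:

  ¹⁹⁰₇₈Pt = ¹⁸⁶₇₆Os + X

Conserve mass number: 190 = 186 + A, so A = 4.
Conserve atomic number: 78 = 76 + Z, so Z = 2.
A = 4 and Z = 2 is ⁴₂He — an alpha particle.

alpha particle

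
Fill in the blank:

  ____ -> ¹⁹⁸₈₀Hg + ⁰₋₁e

Conserve mass number: A = 198 + 0, so A = 198.
Conserve atomic number: Z = 80 − 1, so Z = 79.
Z = 79 is gold, so the species is ¹⁹⁸₇₉Au.

Au-198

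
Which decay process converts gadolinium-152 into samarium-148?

ΔA = 148 − 152 = -4; ΔZ = 62 − 64 = -2.
A drops by 4 and Z drops by 2 — the signature of alpha emission.

alpha decay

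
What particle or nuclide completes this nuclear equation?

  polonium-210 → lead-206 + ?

alpha particle

Conserve mass number: 210 = 206 + A, so A = 4.
Conserve atomic number: 84 = 82 + Z, so Z = 2.
A = 4 and Z = 2 is helium-4 — an alpha particle.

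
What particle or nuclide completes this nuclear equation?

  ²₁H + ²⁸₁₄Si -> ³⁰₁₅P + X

gamma ray

Conserve mass number: 2 + 28 = 30 + A, so A = 0.
Conserve atomic number: 1 + 14 = 15 + Z, so Z = 0.
A = 0 and Z = 0 is ⁰₀γ — a gamma ray.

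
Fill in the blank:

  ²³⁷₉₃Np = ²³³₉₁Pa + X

alpha particle

Conserve mass number: 237 = 233 + A, so A = 4.
Conserve atomic number: 93 = 91 + Z, so Z = 2.
A = 4 and Z = 2 is ⁴₂He — an alpha particle.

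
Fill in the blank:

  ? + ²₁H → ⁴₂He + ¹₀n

Conserve mass number: A + 2 = 4 + 1, so A = 3.
Conserve atomic number: Z + 1 = 2 + 0, so Z = 1.
A = 3 and Z = 1 is ³₁H — a triton.

triton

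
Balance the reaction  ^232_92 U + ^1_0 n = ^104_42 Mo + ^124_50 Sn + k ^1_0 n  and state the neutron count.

5

Conserve mass number: 233 = 104 + 124 + k, so k = 233 − 228 = 5.
Check atomic number: 92 = 42 + 50 + 0 = 92. ✓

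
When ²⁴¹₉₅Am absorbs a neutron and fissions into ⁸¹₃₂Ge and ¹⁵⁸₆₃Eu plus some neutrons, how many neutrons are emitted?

3

Conserve mass number: 242 = 81 + 158 + k, so k = 242 − 239 = 3.
Check atomic number: 95 = 32 + 63 + 0 = 95. ✓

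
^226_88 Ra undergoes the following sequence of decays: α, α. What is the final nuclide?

Po-218

Start: (A, Z) = (226, 88).
After α: (222, 86).
After α: (218, 84).
Z = 84 is polonium.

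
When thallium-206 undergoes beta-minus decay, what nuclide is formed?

Beta-minus decay: mass number changes by +0, atomic number by +1.
A: 206 = 206; Z: 81 + 1 = 82.
Z = 82 is lead, so the daughter is lead-206.

Pb-206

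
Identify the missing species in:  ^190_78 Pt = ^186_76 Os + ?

Conserve mass number: 190 = 186 + A, so A = 4.
Conserve atomic number: 78 = 76 + Z, so Z = 2.
A = 4 and Z = 2 is ^4_2 He — an alpha particle.

alpha particle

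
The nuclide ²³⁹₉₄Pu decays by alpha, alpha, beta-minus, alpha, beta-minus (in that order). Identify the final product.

Start: (A, Z) = (239, 94).
After α: (235, 92).
After α: (231, 90).
After β⁻: (231, 91).
After α: (227, 89).
After β⁻: (227, 90).
Z = 90 is thorium.

Th-227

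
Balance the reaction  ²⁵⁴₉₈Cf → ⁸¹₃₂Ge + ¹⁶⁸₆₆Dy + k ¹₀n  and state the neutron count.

Conserve mass number: 254 = 81 + 168 + k, so k = 254 − 249 = 5.
Check atomic number: 98 = 32 + 66 + 0 = 98. ✓

5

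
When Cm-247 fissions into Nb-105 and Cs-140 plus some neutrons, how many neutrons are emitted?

Conserve mass number: 247 = 105 + 140 + k, so k = 247 − 245 = 2.
Check atomic number: 96 = 41 + 55 + 0 = 96. ✓

2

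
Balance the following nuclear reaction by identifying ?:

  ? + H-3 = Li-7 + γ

alpha particle

Conserve mass number: A + 3 = 7 + 0, so A = 4.
Conserve atomic number: Z + 1 = 3 + 0, so Z = 2.
A = 4 and Z = 2 is He-4 — an alpha particle.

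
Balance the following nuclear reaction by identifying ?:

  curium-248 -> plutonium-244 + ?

alpha particle

Conserve mass number: 248 = 244 + A, so A = 4.
Conserve atomic number: 96 = 94 + Z, so Z = 2.
A = 4 and Z = 2 is helium-4 — an alpha particle.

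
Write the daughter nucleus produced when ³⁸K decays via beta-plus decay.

Ar-38

Beta-plus decay: mass number changes by +0, atomic number by -1.
A: 38 = 38; Z: 19 − 1 = 18.
Z = 18 is argon, so the daughter is ³⁸Ar.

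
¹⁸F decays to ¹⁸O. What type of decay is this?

ΔA = 18 − 18 = 0; ΔZ = 8 − 9 = -1.
A is unchanged and Z drops by 1 — a proton has become a neutron (β⁺ emission or electron capture).

beta-plus decay or electron capture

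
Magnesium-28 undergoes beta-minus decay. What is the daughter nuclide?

Al-28

Beta-minus decay: mass number changes by +0, atomic number by +1.
A: 28 = 28; Z: 12 + 1 = 13.
Z = 13 is aluminium, so the daughter is aluminium-28.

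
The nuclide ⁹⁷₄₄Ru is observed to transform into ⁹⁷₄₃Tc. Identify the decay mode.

ΔA = 97 − 97 = 0; ΔZ = 43 − 44 = -1.
A is unchanged and Z drops by 1 — a proton has become a neutron (β⁺ emission or electron capture).

beta-plus decay or electron capture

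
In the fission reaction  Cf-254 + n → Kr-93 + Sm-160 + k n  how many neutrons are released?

Conserve mass number: 255 = 93 + 160 + k, so k = 255 − 253 = 2.
Check atomic number: 98 = 36 + 62 + 0 = 98. ✓

2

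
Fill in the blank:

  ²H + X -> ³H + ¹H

deuteron

Conserve mass number: 2 + A = 3 + 1, so A = 2.
Conserve atomic number: 1 + Z = 1 + 1, so Z = 1.
A = 2 and Z = 1 is ²H — a deuteron.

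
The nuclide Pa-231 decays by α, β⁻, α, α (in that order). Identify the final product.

Rn-219

Start: (A, Z) = (231, 91).
After α: (227, 89).
After β⁻: (227, 90).
After α: (223, 88).
After α: (219, 86).
Z = 86 is radon.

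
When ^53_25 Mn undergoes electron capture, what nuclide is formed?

Electron capture: mass number changes by +0, atomic number by -1.
A: 53 = 53; Z: 25 − 1 = 24.
Z = 24 is chromium, so the daughter is ^53_24 Cr.

Cr-53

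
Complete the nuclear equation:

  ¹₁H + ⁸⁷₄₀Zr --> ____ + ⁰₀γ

Nb-88

Conserve mass number: 1 + 87 = A + 0, so A = 88.
Conserve atomic number: 1 + 40 = Z + 0, so Z = 41.
Z = 41 is niobium, so the species is ⁸⁸₄₁Nb.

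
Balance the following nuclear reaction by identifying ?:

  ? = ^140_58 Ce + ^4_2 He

Conserve mass number: A = 140 + 4, so A = 144.
Conserve atomic number: Z = 58 + 2, so Z = 60.
Z = 60 is neodymium, so the species is ^144_60 Nd.

Nd-144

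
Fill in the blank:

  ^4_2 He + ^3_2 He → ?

Conserve mass number: 4 + 3 = A, so A = 7.
Conserve atomic number: 2 + 2 = Z, so Z = 4.
Z = 4 is beryllium, so the species is ^7_4 Be.

Be-7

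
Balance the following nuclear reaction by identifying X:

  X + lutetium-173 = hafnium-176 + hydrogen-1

alpha particle

Conserve mass number: A + 173 = 176 + 1, so A = 4.
Conserve atomic number: Z + 71 = 72 + 1, so Z = 2.
A = 4 and Z = 2 is helium-4 — an alpha particle.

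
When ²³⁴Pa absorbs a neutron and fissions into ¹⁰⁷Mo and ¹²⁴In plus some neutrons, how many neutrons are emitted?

Conserve mass number: 235 = 107 + 124 + k, so k = 235 − 231 = 4.
Check atomic number: 91 = 42 + 49 + 0 = 91. ✓

4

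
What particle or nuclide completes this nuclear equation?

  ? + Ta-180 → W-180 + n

Conserve mass number: A + 180 = 180 + 1, so A = 1.
Conserve atomic number: Z + 73 = 74 + 0, so Z = 1.
A = 1 and Z = 1 is H-1 — a proton.

proton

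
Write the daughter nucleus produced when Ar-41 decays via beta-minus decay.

K-41

Beta-minus decay: mass number changes by +0, atomic number by +1.
A: 41 = 41; Z: 18 + 1 = 19.
Z = 19 is potassium, so the daughter is K-41.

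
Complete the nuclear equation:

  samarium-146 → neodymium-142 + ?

alpha particle

Conserve mass number: 146 = 142 + A, so A = 4.
Conserve atomic number: 62 = 60 + Z, so Z = 2.
A = 4 and Z = 2 is helium-4 — an alpha particle.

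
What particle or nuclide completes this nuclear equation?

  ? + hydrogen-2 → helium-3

Conserve mass number: A + 2 = 3, so A = 1.
Conserve atomic number: Z + 1 = 2, so Z = 1.
A = 1 and Z = 1 is hydrogen-1 — a proton.

proton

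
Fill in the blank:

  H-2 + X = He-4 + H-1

He-3

Conserve mass number: 2 + A = 4 + 1, so A = 3.
Conserve atomic number: 1 + Z = 2 + 1, so Z = 2.
Z = 2 is helium, so the species is He-3.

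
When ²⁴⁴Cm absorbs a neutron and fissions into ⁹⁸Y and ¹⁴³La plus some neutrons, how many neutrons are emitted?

Conserve mass number: 245 = 98 + 143 + k, so k = 245 − 241 = 4.
Check atomic number: 96 = 39 + 57 + 0 = 96. ✓

4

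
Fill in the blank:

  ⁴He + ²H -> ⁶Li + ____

Conserve mass number: 4 + 2 = 6 + A, so A = 0.
Conserve atomic number: 2 + 1 = 3 + Z, so Z = 0.
A = 0 and Z = 0 is γ — a gamma ray.

gamma ray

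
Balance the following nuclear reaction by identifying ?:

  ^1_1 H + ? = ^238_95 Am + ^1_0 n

Conserve mass number: 1 + A = 238 + 1, so A = 238.
Conserve atomic number: 1 + Z = 95 + 0, so Z = 94.
Z = 94 is plutonium, so the species is ^238_94 Pu.

Pu-238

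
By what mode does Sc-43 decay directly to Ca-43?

beta-plus decay or electron capture

ΔA = 43 − 43 = 0; ΔZ = 20 − 21 = -1.
A is unchanged and Z drops by 1 — a proton has become a neutron (β⁺ emission or electron capture).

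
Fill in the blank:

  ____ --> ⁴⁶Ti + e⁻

Conserve mass number: A = 46 + 0, so A = 46.
Conserve atomic number: Z = 22 − 1, so Z = 21.
Z = 21 is scandium, so the species is ⁴⁶Sc.

Sc-46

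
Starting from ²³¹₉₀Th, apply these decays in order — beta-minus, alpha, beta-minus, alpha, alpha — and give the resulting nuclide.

Rn-219

Start: (A, Z) = (231, 90).
After β⁻: (231, 91).
After α: (227, 89).
After β⁻: (227, 90).
After α: (223, 88).
After α: (219, 86).
Z = 86 is radon.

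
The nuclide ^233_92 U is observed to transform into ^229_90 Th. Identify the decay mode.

ΔA = 229 − 233 = -4; ΔZ = 90 − 92 = -2.
A drops by 4 and Z drops by 2 — the signature of alpha emission.

alpha decay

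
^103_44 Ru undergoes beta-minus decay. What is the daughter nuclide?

Beta-minus decay: mass number changes by +0, atomic number by +1.
A: 103 = 103; Z: 44 + 1 = 45.
Z = 45 is rhodium, so the daughter is ^103_45 Rh.

Rh-103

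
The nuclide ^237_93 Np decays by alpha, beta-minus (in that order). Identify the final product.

U-233

Start: (A, Z) = (237, 93).
After α: (233, 91).
After β⁻: (233, 92).
Z = 92 is uranium.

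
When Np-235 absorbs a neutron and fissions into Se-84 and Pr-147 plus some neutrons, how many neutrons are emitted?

5

Conserve mass number: 236 = 84 + 147 + k, so k = 236 − 231 = 5.
Check atomic number: 93 = 34 + 59 + 0 = 93. ✓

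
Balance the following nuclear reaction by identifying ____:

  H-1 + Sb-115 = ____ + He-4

Sn-112

Conserve mass number: 1 + 115 = A + 4, so A = 112.
Conserve atomic number: 1 + 51 = Z + 2, so Z = 50.
Z = 50 is tin, so the species is Sn-112.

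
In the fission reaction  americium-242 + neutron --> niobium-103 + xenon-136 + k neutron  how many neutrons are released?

4

Conserve mass number: 243 = 103 + 136 + k, so k = 243 − 239 = 4.
Check atomic number: 95 = 41 + 54 + 0 = 95. ✓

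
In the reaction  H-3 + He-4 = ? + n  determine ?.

Conserve mass number: 3 + 4 = A + 1, so A = 6.
Conserve atomic number: 1 + 2 = Z + 0, so Z = 3.
Z = 3 is lithium, so the species is Li-6.

Li-6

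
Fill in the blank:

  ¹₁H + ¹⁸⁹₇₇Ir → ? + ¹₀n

Pt-189

Conserve mass number: 1 + 189 = A + 1, so A = 189.
Conserve atomic number: 1 + 77 = Z + 0, so Z = 78.
Z = 78 is platinum, so the species is ¹⁸⁹₇₈Pt.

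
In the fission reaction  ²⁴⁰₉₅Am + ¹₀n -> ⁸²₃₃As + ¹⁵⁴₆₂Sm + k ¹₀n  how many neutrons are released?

5

Conserve mass number: 241 = 82 + 154 + k, so k = 241 − 236 = 5.
Check atomic number: 95 = 33 + 62 + 0 = 95. ✓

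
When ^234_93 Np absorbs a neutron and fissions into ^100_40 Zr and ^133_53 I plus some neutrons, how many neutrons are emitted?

2

Conserve mass number: 235 = 100 + 133 + k, so k = 235 − 233 = 2.
Check atomic number: 93 = 40 + 53 + 0 = 93. ✓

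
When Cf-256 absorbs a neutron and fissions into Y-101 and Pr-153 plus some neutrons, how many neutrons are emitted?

3

Conserve mass number: 257 = 101 + 153 + k, so k = 257 − 254 = 3.
Check atomic number: 98 = 39 + 59 + 0 = 98. ✓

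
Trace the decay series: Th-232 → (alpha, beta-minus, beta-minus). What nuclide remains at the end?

Th-228

Start: (A, Z) = (232, 90).
After α: (228, 88).
After β⁻: (228, 89).
After β⁻: (228, 90).
Z = 90 is thorium.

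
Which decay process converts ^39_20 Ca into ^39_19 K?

ΔA = 39 − 39 = 0; ΔZ = 19 − 20 = -1.
A is unchanged and Z drops by 1 — a proton has become a neutron (β⁺ emission or electron capture).

beta-plus decay or electron capture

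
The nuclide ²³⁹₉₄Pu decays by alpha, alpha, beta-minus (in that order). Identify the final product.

Start: (A, Z) = (239, 94).
After α: (235, 92).
After α: (231, 90).
After β⁻: (231, 91).
Z = 91 is protactinium.

Pa-231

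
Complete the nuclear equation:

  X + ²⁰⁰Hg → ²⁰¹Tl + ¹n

Conserve mass number: A + 200 = 201 + 1, so A = 2.
Conserve atomic number: Z + 80 = 81 + 0, so Z = 1.
A = 2 and Z = 1 is ²H — a deuteron.

deuteron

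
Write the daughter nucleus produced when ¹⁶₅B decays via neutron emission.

B-15

Neutron emission: mass number changes by -1, atomic number by +0.
A: 16 − 1 = 15; Z: 5 = 5.
Z = 5 is boron, so the daughter is ¹⁵₅B.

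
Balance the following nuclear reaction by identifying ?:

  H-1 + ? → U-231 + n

Pa-231

Conserve mass number: 1 + A = 231 + 1, so A = 231.
Conserve atomic number: 1 + Z = 92 + 0, so Z = 91.
Z = 91 is protactinium, so the species is Pa-231.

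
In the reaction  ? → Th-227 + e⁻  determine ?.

Ac-227

Conserve mass number: A = 227 + 0, so A = 227.
Conserve atomic number: Z = 90 − 1, so Z = 89.
Z = 89 is actinium, so the species is Ac-227.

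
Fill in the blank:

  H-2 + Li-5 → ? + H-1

Li-6

Conserve mass number: 2 + 5 = A + 1, so A = 6.
Conserve atomic number: 1 + 3 = Z + 1, so Z = 3.
Z = 3 is lithium, so the species is Li-6.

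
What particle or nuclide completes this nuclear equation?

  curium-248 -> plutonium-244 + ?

Conserve mass number: 248 = 244 + A, so A = 4.
Conserve atomic number: 96 = 94 + Z, so Z = 2.
A = 4 and Z = 2 is helium-4 — an alpha particle.

alpha particle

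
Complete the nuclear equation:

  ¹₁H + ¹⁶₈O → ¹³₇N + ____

Conserve mass number: 1 + 16 = 13 + A, so A = 4.
Conserve atomic number: 1 + 8 = 7 + Z, so Z = 2.
A = 4 and Z = 2 is ⁴₂He — an alpha particle.

alpha particle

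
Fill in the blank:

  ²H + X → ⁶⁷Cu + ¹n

Conserve mass number: 2 + A = 67 + 1, so A = 66.
Conserve atomic number: 1 + Z = 29 + 0, so Z = 28.
Z = 28 is nickel, so the species is ⁶⁶Ni.

Ni-66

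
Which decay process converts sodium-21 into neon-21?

ΔA = 21 − 21 = 0; ΔZ = 10 − 11 = -1.
A is unchanged and Z drops by 1 — a proton has become a neutron (β⁺ emission or electron capture).

beta-plus decay or electron capture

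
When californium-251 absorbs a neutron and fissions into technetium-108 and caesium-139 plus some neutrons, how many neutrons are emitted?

Conserve mass number: 252 = 108 + 139 + k, so k = 252 − 247 = 5.
Check atomic number: 98 = 43 + 55 + 0 = 98. ✓

5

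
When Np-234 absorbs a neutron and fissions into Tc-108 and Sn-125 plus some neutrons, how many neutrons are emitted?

2

Conserve mass number: 235 = 108 + 125 + k, so k = 235 − 233 = 2.
Check atomic number: 93 = 43 + 50 + 0 = 93. ✓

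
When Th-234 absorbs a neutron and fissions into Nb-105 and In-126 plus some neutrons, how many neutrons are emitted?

Conserve mass number: 235 = 105 + 126 + k, so k = 235 − 231 = 4.
Check atomic number: 90 = 41 + 49 + 0 = 90. ✓

4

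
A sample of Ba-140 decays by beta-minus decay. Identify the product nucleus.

La-140

Beta-minus decay: mass number changes by +0, atomic number by +1.
A: 140 = 140; Z: 56 + 1 = 57.
Z = 57 is lanthanum, so the daughter is La-140.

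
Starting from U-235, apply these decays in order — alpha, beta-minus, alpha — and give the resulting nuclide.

Ac-227

Start: (A, Z) = (235, 92).
After α: (231, 90).
After β⁻: (231, 91).
After α: (227, 89).
Z = 89 is actinium.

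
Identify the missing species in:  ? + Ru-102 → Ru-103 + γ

Conserve mass number: A + 102 = 103 + 0, so A = 1.
Conserve atomic number: Z + 44 = 44 + 0, so Z = 0.
A = 1 and Z = 0 is n — a neutron.

neutron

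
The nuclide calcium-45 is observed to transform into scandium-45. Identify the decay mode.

beta-minus decay

ΔA = 45 − 45 = 0; ΔZ = 21 − 20 = +1.
A is unchanged and Z rises by 1 — a neutron has become a proton (β⁻ decay).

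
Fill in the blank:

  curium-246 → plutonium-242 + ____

alpha particle

Conserve mass number: 246 = 242 + A, so A = 4.
Conserve atomic number: 96 = 94 + Z, so Z = 2.
A = 4 and Z = 2 is helium-4 — an alpha particle.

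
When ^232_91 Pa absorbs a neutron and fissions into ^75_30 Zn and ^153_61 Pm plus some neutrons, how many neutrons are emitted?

Conserve mass number: 233 = 75 + 153 + k, so k = 233 − 228 = 5.
Check atomic number: 91 = 30 + 61 + 0 = 91. ✓

5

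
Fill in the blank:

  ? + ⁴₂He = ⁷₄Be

Conserve mass number: A + 4 = 7, so A = 3.
Conserve atomic number: Z + 2 = 4, so Z = 2.
Z = 2 is helium, so the species is ³₂He.

He-3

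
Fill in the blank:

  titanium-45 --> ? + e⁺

Conserve mass number: 45 = A + 0, so A = 45.
Conserve atomic number: 22 = Z + 1, so Z = 21.
Z = 21 is scandium, so the species is scandium-45.

Sc-45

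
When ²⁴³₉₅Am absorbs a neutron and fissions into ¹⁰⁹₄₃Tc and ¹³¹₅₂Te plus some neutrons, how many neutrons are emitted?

Conserve mass number: 244 = 109 + 131 + k, so k = 244 − 240 = 4.
Check atomic number: 95 = 43 + 52 + 0 = 95. ✓

4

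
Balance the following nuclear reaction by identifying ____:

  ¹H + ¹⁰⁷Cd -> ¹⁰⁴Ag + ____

alpha particle

Conserve mass number: 1 + 107 = 104 + A, so A = 4.
Conserve atomic number: 1 + 48 = 47 + Z, so Z = 2.
A = 4 and Z = 2 is ⁴He — an alpha particle.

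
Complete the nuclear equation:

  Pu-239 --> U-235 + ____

alpha particle

Conserve mass number: 239 = 235 + A, so A = 4.
Conserve atomic number: 94 = 92 + Z, so Z = 2.
A = 4 and Z = 2 is He-4 — an alpha particle.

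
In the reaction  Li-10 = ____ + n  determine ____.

Conserve mass number: 10 = A + 1, so A = 9.
Conserve atomic number: 3 = Z + 0, so Z = 3.
Z = 3 is lithium, so the species is Li-9.

Li-9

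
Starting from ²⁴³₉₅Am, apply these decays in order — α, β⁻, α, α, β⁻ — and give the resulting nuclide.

Start: (A, Z) = (243, 95).
After α: (239, 93).
After β⁻: (239, 94).
After α: (235, 92).
After α: (231, 90).
After β⁻: (231, 91).
Z = 91 is protactinium.

Pa-231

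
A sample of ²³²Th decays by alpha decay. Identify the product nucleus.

Alpha decay: mass number changes by -4, atomic number by -2.
A: 232 − 4 = 228; Z: 90 − 2 = 88.
Z = 88 is radium, so the daughter is ²²⁸Ra.

Ra-228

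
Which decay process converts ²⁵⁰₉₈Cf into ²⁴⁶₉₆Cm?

alpha decay

ΔA = 246 − 250 = -4; ΔZ = 96 − 98 = -2.
A drops by 4 and Z drops by 2 — the signature of alpha emission.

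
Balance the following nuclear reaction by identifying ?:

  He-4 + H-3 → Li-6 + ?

neutron

Conserve mass number: 4 + 3 = 6 + A, so A = 1.
Conserve atomic number: 2 + 1 = 3 + Z, so Z = 0.
A = 1 and Z = 0 is n — a neutron.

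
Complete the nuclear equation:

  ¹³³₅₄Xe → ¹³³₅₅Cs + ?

beta-minus particle

Conserve mass number: 133 = 133 + A, so A = 0.
Conserve atomic number: 54 = 55 + Z, so Z = -1.
A = 0 and Z = -1 is ⁰₋₁e — a beta-minus particle.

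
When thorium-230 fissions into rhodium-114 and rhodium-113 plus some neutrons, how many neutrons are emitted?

Conserve mass number: 230 = 114 + 113 + k, so k = 230 − 227 = 3.
Check atomic number: 90 = 45 + 45 + 0 = 90. ✓

3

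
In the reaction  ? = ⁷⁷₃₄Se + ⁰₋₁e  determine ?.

As-77

Conserve mass number: A = 77 + 0, so A = 77.
Conserve atomic number: Z = 34 − 1, so Z = 33.
Z = 33 is arsenic, so the species is ⁷⁷₃₃As.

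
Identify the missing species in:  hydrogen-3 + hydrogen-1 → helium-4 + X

gamma ray

Conserve mass number: 3 + 1 = 4 + A, so A = 0.
Conserve atomic number: 1 + 1 = 2 + Z, so Z = 0.
A = 0 and Z = 0 is γ — a gamma ray.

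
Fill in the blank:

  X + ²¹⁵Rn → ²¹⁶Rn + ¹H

Conserve mass number: A + 215 = 216 + 1, so A = 2.
Conserve atomic number: Z + 86 = 86 + 1, so Z = 1.
A = 2 and Z = 1 is ²H — a deuteron.

deuteron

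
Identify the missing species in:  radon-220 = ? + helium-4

Conserve mass number: 220 = A + 4, so A = 216.
Conserve atomic number: 86 = Z + 2, so Z = 84.
Z = 84 is polonium, so the species is polonium-216.

Po-216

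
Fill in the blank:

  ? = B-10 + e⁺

Conserve mass number: A = 10 + 0, so A = 10.
Conserve atomic number: Z = 5 + 1, so Z = 6.
Z = 6 is carbon, so the species is C-10.

C-10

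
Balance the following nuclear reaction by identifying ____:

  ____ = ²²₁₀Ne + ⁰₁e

Na-22

Conserve mass number: A = 22 + 0, so A = 22.
Conserve atomic number: Z = 10 + 1, so Z = 11.
Z = 11 is sodium, so the species is ²²₁₁Na.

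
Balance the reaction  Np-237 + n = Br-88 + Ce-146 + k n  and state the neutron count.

4

Conserve mass number: 238 = 88 + 146 + k, so k = 238 − 234 = 4.
Check atomic number: 93 = 35 + 58 + 0 = 93. ✓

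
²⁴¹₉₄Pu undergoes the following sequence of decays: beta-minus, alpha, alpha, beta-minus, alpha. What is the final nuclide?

Start: (A, Z) = (241, 94).
After β⁻: (241, 95).
After α: (237, 93).
After α: (233, 91).
After β⁻: (233, 92).
After α: (229, 90).
Z = 90 is thorium.

Th-229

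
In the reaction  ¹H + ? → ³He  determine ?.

deuteron

Conserve mass number: 1 + A = 3, so A = 2.
Conserve atomic number: 1 + Z = 2, so Z = 1.
A = 2 and Z = 1 is ²H — a deuteron.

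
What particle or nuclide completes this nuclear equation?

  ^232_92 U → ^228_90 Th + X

alpha particle

Conserve mass number: 232 = 228 + A, so A = 4.
Conserve atomic number: 92 = 90 + Z, so Z = 2.
A = 4 and Z = 2 is ^4_2 He — an alpha particle.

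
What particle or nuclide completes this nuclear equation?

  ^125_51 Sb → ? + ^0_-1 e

Conserve mass number: 125 = A + 0, so A = 125.
Conserve atomic number: 51 = Z − 1, so Z = 52.
Z = 52 is tellurium, so the species is ^125_52 Te.

Te-125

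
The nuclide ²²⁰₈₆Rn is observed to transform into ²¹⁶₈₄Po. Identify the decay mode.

alpha decay

ΔA = 216 − 220 = -4; ΔZ = 84 − 86 = -2.
A drops by 4 and Z drops by 2 — the signature of alpha emission.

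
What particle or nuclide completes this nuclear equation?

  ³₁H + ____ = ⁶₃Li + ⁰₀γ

Conserve mass number: 3 + A = 6 + 0, so A = 3.
Conserve atomic number: 1 + Z = 3 + 0, so Z = 2.
Z = 2 is helium, so the species is ³₂He.

He-3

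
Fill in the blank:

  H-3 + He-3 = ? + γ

Conserve mass number: 3 + 3 = A + 0, so A = 6.
Conserve atomic number: 1 + 2 = Z + 0, so Z = 3.
Z = 3 is lithium, so the species is Li-6.

Li-6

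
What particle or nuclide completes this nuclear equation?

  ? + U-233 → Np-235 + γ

Conserve mass number: A + 233 = 235 + 0, so A = 2.
Conserve atomic number: Z + 92 = 93 + 0, so Z = 1.
A = 2 and Z = 1 is H-2 — a deuteron.

deuteron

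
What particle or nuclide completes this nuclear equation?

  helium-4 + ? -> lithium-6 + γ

Conserve mass number: 4 + A = 6 + 0, so A = 2.
Conserve atomic number: 2 + Z = 3 + 0, so Z = 1.
A = 2 and Z = 1 is hydrogen-2 — a deuteron.

deuteron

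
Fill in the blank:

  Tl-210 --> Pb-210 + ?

Conserve mass number: 210 = 210 + A, so A = 0.
Conserve atomic number: 81 = 82 + Z, so Z = -1.
A = 0 and Z = -1 is e⁻ — a beta-minus particle.

beta-minus particle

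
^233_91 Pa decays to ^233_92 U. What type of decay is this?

ΔA = 233 − 233 = 0; ΔZ = 92 − 91 = +1.
A is unchanged and Z rises by 1 — a neutron has become a proton (β⁻ decay).

beta-minus decay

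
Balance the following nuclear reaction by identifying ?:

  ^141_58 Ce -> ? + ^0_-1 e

Conserve mass number: 141 = A + 0, so A = 141.
Conserve atomic number: 58 = Z − 1, so Z = 59.
Z = 59 is praseodymium, so the species is ^141_59 Pr.

Pr-141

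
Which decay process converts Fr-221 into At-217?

ΔA = 217 − 221 = -4; ΔZ = 85 − 87 = -2.
A drops by 4 and Z drops by 2 — the signature of alpha emission.

alpha decay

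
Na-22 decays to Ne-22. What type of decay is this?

ΔA = 22 − 22 = 0; ΔZ = 10 − 11 = -1.
A is unchanged and Z drops by 1 — a proton has become a neutron (β⁺ emission or electron capture).

beta-plus decay or electron capture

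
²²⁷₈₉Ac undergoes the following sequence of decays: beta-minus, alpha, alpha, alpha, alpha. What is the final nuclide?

Pb-211

Start: (A, Z) = (227, 89).
After β⁻: (227, 90).
After α: (223, 88).
After α: (219, 86).
After α: (215, 84).
After α: (211, 82).
Z = 82 is lead.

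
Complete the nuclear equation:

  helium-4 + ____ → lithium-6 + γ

Conserve mass number: 4 + A = 6 + 0, so A = 2.
Conserve atomic number: 2 + Z = 3 + 0, so Z = 1.
A = 2 and Z = 1 is hydrogen-2 — a deuteron.

deuteron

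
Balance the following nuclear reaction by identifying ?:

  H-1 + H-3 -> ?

Conserve mass number: 1 + 3 = A, so A = 4.
Conserve atomic number: 1 + 1 = Z, so Z = 2.
A = 4 and Z = 2 is He-4 — an alpha particle.

He-4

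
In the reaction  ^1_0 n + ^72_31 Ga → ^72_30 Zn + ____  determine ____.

proton

Conserve mass number: 1 + 72 = 72 + A, so A = 1.
Conserve atomic number: 0 + 31 = 30 + Z, so Z = 1.
A = 1 and Z = 1 is ^1_1 H — a proton.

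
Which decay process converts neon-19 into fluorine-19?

beta-plus decay or electron capture

ΔA = 19 − 19 = 0; ΔZ = 9 − 10 = -1.
A is unchanged and Z drops by 1 — a proton has become a neutron (β⁺ emission or electron capture).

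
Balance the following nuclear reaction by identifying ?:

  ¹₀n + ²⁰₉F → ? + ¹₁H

Conserve mass number: 1 + 20 = A + 1, so A = 20.
Conserve atomic number: 0 + 9 = Z + 1, so Z = 8.
Z = 8 is oxygen, so the species is ²⁰₈O.

O-20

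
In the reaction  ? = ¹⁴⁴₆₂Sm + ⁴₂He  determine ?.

Conserve mass number: A = 144 + 4, so A = 148.
Conserve atomic number: Z = 62 + 2, so Z = 64.
Z = 64 is gadolinium, so the species is ¹⁴⁸₆₄Gd.

Gd-148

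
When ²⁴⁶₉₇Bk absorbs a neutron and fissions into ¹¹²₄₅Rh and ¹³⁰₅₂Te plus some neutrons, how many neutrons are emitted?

5

Conserve mass number: 247 = 112 + 130 + k, so k = 247 − 242 = 5.
Check atomic number: 97 = 45 + 52 + 0 = 97. ✓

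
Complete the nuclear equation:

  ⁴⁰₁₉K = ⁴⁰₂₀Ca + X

Conserve mass number: 40 = 40 + A, so A = 0.
Conserve atomic number: 19 = 20 + Z, so Z = -1.
A = 0 and Z = -1 is ⁰₋₁e — a beta-minus particle.

beta-minus particle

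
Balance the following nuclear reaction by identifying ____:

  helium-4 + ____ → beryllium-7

He-3

Conserve mass number: 4 + A = 7, so A = 3.
Conserve atomic number: 2 + Z = 4, so Z = 2.
Z = 2 is helium, so the species is helium-3.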